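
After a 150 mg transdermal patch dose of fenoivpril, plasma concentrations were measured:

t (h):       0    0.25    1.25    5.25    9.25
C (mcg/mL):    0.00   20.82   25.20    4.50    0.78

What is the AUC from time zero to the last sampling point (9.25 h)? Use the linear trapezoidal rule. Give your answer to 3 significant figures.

AUC = 95.6 mcg/mL·h

Trapezoidal AUC_0→9.25:
  [0→0.25]: (0.00+20.82)/2 × 0.25 = 2.6025
  [0.25→1.25]: (20.82+25.20)/2 × 1 = 23.01
  [1.25→5.25]: (25.20+4.50)/2 × 4 = 59.4
  [5.25→9.25]: (4.50+0.78)/2 × 4 = 10.56
  Sum = 95.5725 mcg/mL·h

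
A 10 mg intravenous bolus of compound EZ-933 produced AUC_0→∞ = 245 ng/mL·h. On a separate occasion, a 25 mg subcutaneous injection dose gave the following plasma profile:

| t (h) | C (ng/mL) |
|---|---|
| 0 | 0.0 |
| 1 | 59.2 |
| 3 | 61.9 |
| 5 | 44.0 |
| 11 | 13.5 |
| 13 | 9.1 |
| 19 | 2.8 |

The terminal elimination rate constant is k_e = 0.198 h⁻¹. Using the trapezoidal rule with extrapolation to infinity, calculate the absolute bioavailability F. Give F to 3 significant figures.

F = 0.819

Trapezoidal AUC_0→19 (subcutaneous injection):
  [0→1]: (0.0+59.2)/2 × 1 = 29.6
  [1→3]: (59.2+61.9)/2 × 2 = 121.1
  [3→5]: (61.9+44.0)/2 × 2 = 105.9
  [5→11]: (44.0+13.5)/2 × 6 = 172.5
  [11→13]: (13.5+9.1)/2 × 2 = 22.6
  [13→19]: (9.1+2.8)/2 × 6 = 35.7
  Sum = 487.4 ng/mL·h
Tail: C_last/k_e = 2.8/0.198 = 14.141
AUC_0→∞ (subcutaneous injection) = 487.4 + 14.141 = 501.541 ng/mL·h
F = (AUC_ev/D_ev)/(AUC_iv/D_iv) = (501.541/25)/(245/10) = 20.06164/24.5 = 0.8188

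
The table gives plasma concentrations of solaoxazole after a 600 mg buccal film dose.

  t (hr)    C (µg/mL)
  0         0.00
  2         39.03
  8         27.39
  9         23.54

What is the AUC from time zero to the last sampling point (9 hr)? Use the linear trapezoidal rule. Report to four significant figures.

Trapezoidal AUC_0→9:
  [0→2]: (0.00+39.03)/2 × 2 = 39.03
  [2→8]: (39.03+27.39)/2 × 6 = 199.26
  [8→9]: (27.39+23.54)/2 × 1 = 25.465
  Sum = 263.755 µg/mL·hr

AUC = 263.8 µg/mL·hr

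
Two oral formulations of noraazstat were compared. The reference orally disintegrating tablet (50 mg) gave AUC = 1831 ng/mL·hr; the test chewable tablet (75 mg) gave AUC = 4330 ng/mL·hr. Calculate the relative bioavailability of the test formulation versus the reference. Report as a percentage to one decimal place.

F_rel = (AUC_test/D_test) / (AUC_ref/D_ref)
      = (4330/75) / (1831/50)
      = 57.7333 / 36.62 = 1.5766 = 157.66%

F_rel = 157.7%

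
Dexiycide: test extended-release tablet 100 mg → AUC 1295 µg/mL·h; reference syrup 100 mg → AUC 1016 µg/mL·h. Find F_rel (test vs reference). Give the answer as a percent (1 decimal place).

F_rel = 127.5%

F_rel = (AUC_test/D_test) / (AUC_ref/D_ref)
      = (1295/100) / (1016/100)
      = 12.95 / 10.16 = 1.2746 = 127.46%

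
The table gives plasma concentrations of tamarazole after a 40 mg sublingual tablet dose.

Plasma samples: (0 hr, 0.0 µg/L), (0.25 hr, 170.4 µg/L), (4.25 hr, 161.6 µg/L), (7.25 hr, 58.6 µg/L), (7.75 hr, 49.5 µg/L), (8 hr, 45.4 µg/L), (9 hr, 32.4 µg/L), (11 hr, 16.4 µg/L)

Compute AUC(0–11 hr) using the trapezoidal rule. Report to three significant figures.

AUC = 1140 µg/L·hr

Trapezoidal AUC_0→11:
  [0→0.25]: (0.0+170.4)/2 × 0.25 = 21.3
  [0.25→4.25]: (170.4+161.6)/2 × 4 = 664.0
  [4.25→7.25]: (161.6+58.6)/2 × 3 = 330.3
  [7.25→7.75]: (58.6+49.5)/2 × 0.5 = 27.025
  [7.75→8]: (49.5+45.4)/2 × 0.25 = 11.8625
  [8→9]: (45.4+32.4)/2 × 1 = 38.9
  [9→11]: (32.4+16.4)/2 × 2 = 48.8
  Sum = 1142.1875 µg/L·hr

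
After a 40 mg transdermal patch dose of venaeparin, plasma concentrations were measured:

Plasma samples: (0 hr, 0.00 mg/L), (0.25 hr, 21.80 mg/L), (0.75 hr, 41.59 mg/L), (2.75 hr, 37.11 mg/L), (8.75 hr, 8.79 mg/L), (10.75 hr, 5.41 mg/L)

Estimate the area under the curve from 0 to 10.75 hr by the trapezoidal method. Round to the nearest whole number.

Trapezoidal AUC_0→10.75:
  [0→0.25]: (0.00+21.80)/2 × 0.25 = 2.725
  [0.25→0.75]: (21.80+41.59)/2 × 0.5 = 15.8475
  [0.75→2.75]: (41.59+37.11)/2 × 2 = 78.7
  [2.75→8.75]: (37.11+8.79)/2 × 6 = 137.7
  [8.75→10.75]: (8.79+5.41)/2 × 2 = 14.2
  Sum = 249.1725 mg/L·hr

AUC = 249 mg/L·hr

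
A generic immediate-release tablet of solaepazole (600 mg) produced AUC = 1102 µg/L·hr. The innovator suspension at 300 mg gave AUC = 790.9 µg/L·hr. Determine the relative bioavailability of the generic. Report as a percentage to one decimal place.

F_rel = 69.7%

F_rel = (AUC_test/D_test) / (AUC_ref/D_ref)
      = (1102/600) / (790.9/300)
      = 1.83667 / 2.63633 = 0.6967 = 69.67%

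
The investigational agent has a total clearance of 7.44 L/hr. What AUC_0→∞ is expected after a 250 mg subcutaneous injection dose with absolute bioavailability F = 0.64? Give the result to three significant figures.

AUC_0→∞ = F × Dose / CL
        = 0.64 × 250 / 7.44 = 21.5054 mg/L·hr

AUC = 21.5 mg/L·hr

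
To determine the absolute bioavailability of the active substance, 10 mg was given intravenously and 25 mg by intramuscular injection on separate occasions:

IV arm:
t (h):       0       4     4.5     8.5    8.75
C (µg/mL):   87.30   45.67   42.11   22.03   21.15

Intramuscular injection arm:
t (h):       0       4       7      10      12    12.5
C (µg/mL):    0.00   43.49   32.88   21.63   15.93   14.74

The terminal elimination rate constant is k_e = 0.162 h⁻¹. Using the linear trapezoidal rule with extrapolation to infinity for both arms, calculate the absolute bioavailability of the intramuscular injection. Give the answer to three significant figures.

F = 0.304

Trapezoidal AUC_0→8.75 (IV):
  [0→4]: (87.30+45.67)/2 × 4 = 265.94
  [4→4.5]: (45.67+42.11)/2 × 0.5 = 21.945
  [4.5→8.5]: (42.11+22.03)/2 × 4 = 128.28
  [8.5→8.75]: (22.03+21.15)/2 × 0.25 = 5.3975
  Sum = 421.5625 µg/mL·h
IV tail: 21.15/0.162 = 130.556; AUC_iv,0→∞ = 421.5625 + 130.556 = 552.1185 µg/mL·h
Trapezoidal AUC_0→12.5 (intramuscular injection):
  [0→4]: (0.00+43.49)/2 × 4 = 86.98
  [4→7]: (43.49+32.88)/2 × 3 = 114.555
  [7→10]: (32.88+21.63)/2 × 3 = 81.765
  [10→12]: (21.63+15.93)/2 × 2 = 37.56
  [12→12.5]: (15.93+14.74)/2 × 0.5 = 7.6675
  Sum = 328.5275 µg/mL·h
intramuscular injection tail: 14.74/0.162 = 90.988; AUC_ev,0→∞ = 328.5275 + 90.988 = 419.5155 µg/mL·h
F = (AUC_ev/D_ev)/(AUC_iv/D_iv) = (419.5155/25)/(552.1185/10) = 16.78062/55.21185 = 0.3039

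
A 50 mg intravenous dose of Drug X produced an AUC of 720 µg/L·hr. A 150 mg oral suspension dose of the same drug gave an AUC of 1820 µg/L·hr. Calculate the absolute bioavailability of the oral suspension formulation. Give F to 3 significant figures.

F = (AUC_ev / D_ev) / (AUC_iv / D_iv)
  = (1820/150) / (720/50)
  = 12.1333 / 14.4 = 0.8426

F = 0.843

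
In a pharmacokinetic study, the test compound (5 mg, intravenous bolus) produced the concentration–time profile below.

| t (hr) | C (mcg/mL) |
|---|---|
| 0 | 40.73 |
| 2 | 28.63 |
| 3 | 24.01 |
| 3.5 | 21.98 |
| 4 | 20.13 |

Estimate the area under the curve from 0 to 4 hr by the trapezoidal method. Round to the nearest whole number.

Trapezoidal AUC_0→4:
  [0→2]: (40.73+28.63)/2 × 2 = 69.36
  [2→3]: (28.63+24.01)/2 × 1 = 26.32
  [3→3.5]: (24.01+21.98)/2 × 0.5 = 11.4975
  [3.5→4]: (21.98+20.13)/2 × 0.5 = 10.5275
  Sum = 117.705 mcg/mL·hr

AUC = 118 mcg/mL·hr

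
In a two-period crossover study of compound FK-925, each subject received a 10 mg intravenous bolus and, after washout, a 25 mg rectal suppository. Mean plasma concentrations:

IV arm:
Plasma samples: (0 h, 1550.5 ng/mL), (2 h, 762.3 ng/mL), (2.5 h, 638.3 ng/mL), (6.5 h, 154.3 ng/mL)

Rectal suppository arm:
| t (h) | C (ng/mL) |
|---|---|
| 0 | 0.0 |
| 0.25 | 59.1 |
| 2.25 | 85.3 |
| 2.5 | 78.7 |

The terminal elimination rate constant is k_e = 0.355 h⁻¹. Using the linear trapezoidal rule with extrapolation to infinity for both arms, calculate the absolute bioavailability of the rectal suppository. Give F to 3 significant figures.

F = 0.0337

Trapezoidal AUC_0→6.5 (IV):
  [0→2]: (1550.5+762.3)/2 × 2 = 2312.8
  [2→2.5]: (762.3+638.3)/2 × 0.5 = 350.15
  [2.5→6.5]: (638.3+154.3)/2 × 4 = 1585.2
  Sum = 4248.15 ng/mL·h
IV tail: 154.3/0.355 = 434.648; AUC_iv,0→∞ = 4248.15 + 434.648 = 4682.798 ng/mL·h
Trapezoidal AUC_0→2.5 (rectal suppository):
  [0→0.25]: (0.0+59.1)/2 × 0.25 = 7.3875
  [0.25→2.25]: (59.1+85.3)/2 × 2 = 144.4
  [2.25→2.5]: (85.3+78.7)/2 × 0.25 = 20.5
  Sum = 172.2875 ng/mL·h
rectal suppository tail: 78.7/0.355 = 221.690; AUC_ev,0→∞ = 172.2875 + 221.690 = 393.9775 ng/mL·h
F = (AUC_ev/D_ev)/(AUC_iv/D_iv) = (393.9775/25)/(4682.798/10) = 15.7591/468.2798 = 0.0337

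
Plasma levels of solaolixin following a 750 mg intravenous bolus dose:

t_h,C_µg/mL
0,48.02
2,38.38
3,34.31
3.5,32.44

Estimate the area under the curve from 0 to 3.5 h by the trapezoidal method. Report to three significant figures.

AUC = 139 µg/mL·h

Trapezoidal AUC_0→3.5:
  [0→2]: (48.02+38.38)/2 × 2 = 86.4
  [2→3]: (38.38+34.31)/2 × 1 = 36.345
  [3→3.5]: (34.31+32.44)/2 × 0.5 = 16.6875
  Sum = 139.4325 µg/mL·h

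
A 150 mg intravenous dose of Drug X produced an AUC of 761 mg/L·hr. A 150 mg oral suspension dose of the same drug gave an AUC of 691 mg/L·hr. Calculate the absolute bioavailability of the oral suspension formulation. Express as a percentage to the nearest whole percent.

F = (AUC_ev / D_ev) / (AUC_iv / D_iv)
  = (691/150) / (761/150)
  = 4.60667 / 5.07333 = 0.9080
  = 90.80%

F = 91%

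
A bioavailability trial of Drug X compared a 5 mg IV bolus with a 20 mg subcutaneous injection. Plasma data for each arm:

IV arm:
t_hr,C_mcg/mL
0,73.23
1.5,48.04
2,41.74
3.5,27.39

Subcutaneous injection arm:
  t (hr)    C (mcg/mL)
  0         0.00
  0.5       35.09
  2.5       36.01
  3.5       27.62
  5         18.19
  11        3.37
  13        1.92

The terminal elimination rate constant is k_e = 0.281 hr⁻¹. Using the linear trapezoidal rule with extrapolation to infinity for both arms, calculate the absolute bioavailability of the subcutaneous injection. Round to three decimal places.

Trapezoidal AUC_0→3.5 (IV):
  [0→1.5]: (73.23+48.04)/2 × 1.5 = 90.9525
  [1.5→2]: (48.04+41.74)/2 × 0.5 = 22.445
  [2→3.5]: (41.74+27.39)/2 × 1.5 = 51.8475
  Sum = 165.245 mcg/mL·hr
IV tail: 27.39/0.281 = 97.473; AUC_iv,0→∞ = 165.245 + 97.473 = 262.718 mcg/mL·hr
Trapezoidal AUC_0→13 (subcutaneous injection):
  [0→0.5]: (0.00+35.09)/2 × 0.5 = 8.7725
  [0.5→2.5]: (35.09+36.01)/2 × 2 = 71.1
  [2.5→3.5]: (36.01+27.62)/2 × 1 = 31.815
  [3.5→5]: (27.62+18.19)/2 × 1.5 = 34.3575
  [5→11]: (18.19+3.37)/2 × 6 = 64.68
  [11→13]: (3.37+1.92)/2 × 2 = 5.29
  Sum = 216.015 mcg/mL·hr
subcutaneous injection tail: 1.92/0.281 = 6.833; AUC_ev,0→∞ = 216.015 + 6.833 = 222.848 mcg/mL·hr
F = (AUC_ev/D_ev)/(AUC_iv/D_iv) = (222.848/20)/(262.718/5) = 11.1424/52.5436 = 0.2121

F = 0.212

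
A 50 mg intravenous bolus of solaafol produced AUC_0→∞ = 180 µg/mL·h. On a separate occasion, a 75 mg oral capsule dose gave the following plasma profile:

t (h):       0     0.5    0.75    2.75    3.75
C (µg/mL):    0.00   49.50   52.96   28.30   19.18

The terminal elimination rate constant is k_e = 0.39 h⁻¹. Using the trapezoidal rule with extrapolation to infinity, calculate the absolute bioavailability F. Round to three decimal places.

F = 0.664

Trapezoidal AUC_0→3.75 (oral capsule):
  [0→0.5]: (0.00+49.50)/2 × 0.5 = 12.375
  [0.5→0.75]: (49.50+52.96)/2 × 0.25 = 12.8075
  [0.75→2.75]: (52.96+28.30)/2 × 2 = 81.26
  [2.75→3.75]: (28.30+19.18)/2 × 1 = 23.74
  Sum = 130.1825 µg/mL·h
Tail: C_last/k_e = 19.18/0.39 = 49.179
AUC_0→∞ (oral capsule) = 130.1825 + 49.179 = 179.3615 µg/mL·h
F = (AUC_ev/D_ev)/(AUC_iv/D_iv) = (179.3615/75)/(180/50) = 2.39149/3.6 = 0.6643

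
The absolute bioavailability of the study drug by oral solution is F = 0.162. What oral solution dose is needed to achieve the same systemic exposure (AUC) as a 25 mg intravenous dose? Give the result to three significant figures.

For equal systemic exposure: F × D_ev = D_iv
D_ev = D_iv / F = 25 / 0.162 = 154.321 mg

D_oral = 154 mg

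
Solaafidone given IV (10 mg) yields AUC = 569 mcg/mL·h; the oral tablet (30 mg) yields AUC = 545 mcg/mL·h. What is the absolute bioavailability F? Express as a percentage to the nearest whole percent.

F = (AUC_ev / D_ev) / (AUC_iv / D_iv)
  = (545/30) / (569/10)
  = 18.1667 / 56.9 = 0.3193
  = 31.93%

F = 32%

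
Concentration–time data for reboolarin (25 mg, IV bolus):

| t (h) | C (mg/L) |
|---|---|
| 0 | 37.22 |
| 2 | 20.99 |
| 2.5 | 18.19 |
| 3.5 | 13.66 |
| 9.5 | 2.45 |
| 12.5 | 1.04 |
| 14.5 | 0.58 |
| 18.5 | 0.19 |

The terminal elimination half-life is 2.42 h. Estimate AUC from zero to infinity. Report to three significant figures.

AUC = 141 mg/L·h

Trapezoidal AUC_0→18.5:
  [0→2]: (37.22+20.99)/2 × 2 = 58.21
  [2→2.5]: (20.99+18.19)/2 × 0.5 = 9.795
  [2.5→3.5]: (18.19+13.66)/2 × 1 = 15.925
  [3.5→9.5]: (13.66+2.45)/2 × 6 = 48.33
  [9.5→12.5]: (2.45+1.04)/2 × 3 = 5.235
  [12.5→14.5]: (1.04+0.58)/2 × 2 = 1.62
  [14.5→18.5]: (0.58+0.19)/2 × 4 = 1.54
  Sum = 140.655 mg/L·h
k_e = ln2 / t½ = 0.693147 / 2.42 = 0.2864 h^-1
Extrapolated tail: C_last / k_e = 0.19 / 0.2864 = 0.663
AUC_0→∞ = 140.655 + 0.663 = 141.318 mg/L·h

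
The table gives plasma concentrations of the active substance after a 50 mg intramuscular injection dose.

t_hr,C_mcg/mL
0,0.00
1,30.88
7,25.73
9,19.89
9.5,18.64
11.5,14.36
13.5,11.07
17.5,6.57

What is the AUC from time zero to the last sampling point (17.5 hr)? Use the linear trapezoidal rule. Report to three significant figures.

Trapezoidal AUC_0→17.5:
  [0→1]: (0.00+30.88)/2 × 1 = 15.44
  [1→7]: (30.88+25.73)/2 × 6 = 169.83
  [7→9]: (25.73+19.89)/2 × 2 = 45.62
  [9→9.5]: (19.89+18.64)/2 × 0.5 = 9.6325
  [9.5→11.5]: (18.64+14.36)/2 × 2 = 33.0
  [11.5→13.5]: (14.36+11.07)/2 × 2 = 25.43
  [13.5→17.5]: (11.07+6.57)/2 × 4 = 35.28
  Sum = 334.2325 mcg/mL·hr

AUC = 334 mcg/mL·hr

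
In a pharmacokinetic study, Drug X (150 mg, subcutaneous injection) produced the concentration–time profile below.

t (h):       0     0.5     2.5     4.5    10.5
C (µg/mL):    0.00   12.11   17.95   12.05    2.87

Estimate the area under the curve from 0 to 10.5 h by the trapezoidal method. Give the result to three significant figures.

Trapezoidal AUC_0→10.5:
  [0→0.5]: (0.00+12.11)/2 × 0.5 = 3.0275
  [0.5→2.5]: (12.11+17.95)/2 × 2 = 30.06
  [2.5→4.5]: (17.95+12.05)/2 × 2 = 30.0
  [4.5→10.5]: (12.05+2.87)/2 × 6 = 44.76
  Sum = 107.8475 µg/mL·h

AUC = 108 µg/mL·h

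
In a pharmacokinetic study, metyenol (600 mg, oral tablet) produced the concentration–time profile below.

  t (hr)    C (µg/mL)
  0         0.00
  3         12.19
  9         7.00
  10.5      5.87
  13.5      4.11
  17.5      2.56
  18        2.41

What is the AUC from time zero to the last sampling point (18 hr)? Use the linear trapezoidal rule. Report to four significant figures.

AUC = 115.1 µg/mL·hr

Trapezoidal AUC_0→18:
  [0→3]: (0.00+12.19)/2 × 3 = 18.285
  [3→9]: (12.19+7.00)/2 × 6 = 57.57
  [9→10.5]: (7.00+5.87)/2 × 1.5 = 9.6525
  [10.5→13.5]: (5.87+4.11)/2 × 3 = 14.97
  [13.5→17.5]: (4.11+2.56)/2 × 4 = 13.34
  [17.5→18]: (2.56+2.41)/2 × 0.5 = 1.2425
  Sum = 115.06 µg/mL·hr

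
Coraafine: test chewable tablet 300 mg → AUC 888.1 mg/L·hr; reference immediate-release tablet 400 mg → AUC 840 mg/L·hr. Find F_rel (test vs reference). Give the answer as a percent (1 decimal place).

F_rel = (AUC_test/D_test) / (AUC_ref/D_ref)
      = (888.1/300) / (840/400)
      = 2.96033 / 2.1 = 1.4097 = 140.97%

F_rel = 141.0%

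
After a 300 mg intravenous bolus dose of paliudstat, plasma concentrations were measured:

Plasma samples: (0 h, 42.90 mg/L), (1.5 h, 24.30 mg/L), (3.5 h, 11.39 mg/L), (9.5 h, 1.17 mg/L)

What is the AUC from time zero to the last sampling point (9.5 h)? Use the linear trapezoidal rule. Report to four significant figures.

Trapezoidal AUC_0→9.5:
  [0→1.5]: (42.90+24.30)/2 × 1.5 = 50.4
  [1.5→3.5]: (24.30+11.39)/2 × 2 = 35.69
  [3.5→9.5]: (11.39+1.17)/2 × 6 = 37.68
  Sum = 123.77 mg/L·h

AUC = 123.8 mg/L·h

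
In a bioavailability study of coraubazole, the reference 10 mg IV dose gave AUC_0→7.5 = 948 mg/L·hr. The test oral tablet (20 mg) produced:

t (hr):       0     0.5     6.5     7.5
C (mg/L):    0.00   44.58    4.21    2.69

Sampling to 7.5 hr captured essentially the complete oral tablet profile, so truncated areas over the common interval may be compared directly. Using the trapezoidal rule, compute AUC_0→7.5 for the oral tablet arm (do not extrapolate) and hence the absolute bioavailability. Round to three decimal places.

F = 0.085

Trapezoidal AUC_0→7.5 (oral tablet):
  [0→0.5]: (0.00+44.58)/2 × 0.5 = 11.145
  [0.5→6.5]: (44.58+4.21)/2 × 6 = 146.37
  [6.5→7.5]: (4.21+2.69)/2 × 1 = 3.45
  Sum = 160.965 mg/L·hr
F = (AUC_ev/D_ev)/(AUC_iv/D_iv) = (160.965/20)/(948/10) = 8.04825/94.8 = 0.0849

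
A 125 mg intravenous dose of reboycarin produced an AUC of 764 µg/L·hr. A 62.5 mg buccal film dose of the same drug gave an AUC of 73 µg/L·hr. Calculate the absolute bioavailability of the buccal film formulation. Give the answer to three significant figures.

F = (AUC_ev / D_ev) / (AUC_iv / D_iv)
  = (73/62.5) / (764/125)
  = 1.168 / 6.112 = 0.1911

F = 0.191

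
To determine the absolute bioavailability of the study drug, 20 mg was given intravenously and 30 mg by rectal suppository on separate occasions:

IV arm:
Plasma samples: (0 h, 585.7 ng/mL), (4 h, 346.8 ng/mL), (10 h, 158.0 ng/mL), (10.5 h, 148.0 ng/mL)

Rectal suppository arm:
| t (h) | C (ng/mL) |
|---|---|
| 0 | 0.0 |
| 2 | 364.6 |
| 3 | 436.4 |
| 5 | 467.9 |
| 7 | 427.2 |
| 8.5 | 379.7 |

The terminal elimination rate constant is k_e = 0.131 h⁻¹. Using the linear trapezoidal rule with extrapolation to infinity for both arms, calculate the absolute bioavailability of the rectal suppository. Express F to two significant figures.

F = 0.88

Trapezoidal AUC_0→10.5 (IV):
  [0→4]: (585.7+346.8)/2 × 4 = 1865.0
  [4→10]: (346.8+158.0)/2 × 6 = 1514.4
  [10→10.5]: (158.0+148.0)/2 × 0.5 = 76.5
  Sum = 3455.9 ng/mL·h
IV tail: 148.0/0.131 = 1129.771; AUC_iv,0→∞ = 3455.9 + 1129.771 = 4585.671 ng/mL·h
Trapezoidal AUC_0→8.5 (rectal suppository):
  [0→2]: (0.0+364.6)/2 × 2 = 364.6
  [2→3]: (364.6+436.4)/2 × 1 = 400.5
  [3→5]: (436.4+467.9)/2 × 2 = 904.3
  [5→7]: (467.9+427.2)/2 × 2 = 895.1
  [7→8.5]: (427.2+379.7)/2 × 1.5 = 605.175
  Sum = 3169.675 ng/mL·h
rectal suppository tail: 379.7/0.131 = 2898.473; AUC_ev,0→∞ = 3169.675 + 2898.473 = 6068.148 ng/mL·h
F = (AUC_ev/D_ev)/(AUC_iv/D_iv) = (6068.148/30)/(4585.671/20) = 202.2716/229.28355 = 0.8822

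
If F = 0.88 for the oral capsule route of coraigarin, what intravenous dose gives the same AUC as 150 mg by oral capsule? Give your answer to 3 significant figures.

Systemic exposure from an extravascular dose = F × D_ev, so the equivalent IV dose is F × D_ev.
D_iv = F × D_ev = 0.88 × 150 = 132 mg

D_iv = 132 mg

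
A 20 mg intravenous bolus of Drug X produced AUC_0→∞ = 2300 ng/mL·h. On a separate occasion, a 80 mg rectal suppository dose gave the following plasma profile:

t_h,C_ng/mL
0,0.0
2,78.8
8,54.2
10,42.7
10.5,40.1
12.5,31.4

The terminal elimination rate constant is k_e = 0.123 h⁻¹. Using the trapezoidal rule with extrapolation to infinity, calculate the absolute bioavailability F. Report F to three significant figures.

Trapezoidal AUC_0→12.5 (rectal suppository):
  [0→2]: (0.0+78.8)/2 × 2 = 78.8
  [2→8]: (78.8+54.2)/2 × 6 = 399.0
  [8→10]: (54.2+42.7)/2 × 2 = 96.9
  [10→10.5]: (42.7+40.1)/2 × 0.5 = 20.7
  [10.5→12.5]: (40.1+31.4)/2 × 2 = 71.5
  Sum = 666.9 ng/mL·h
Tail: C_last/k_e = 31.4/0.123 = 255.285
AUC_0→∞ (rectal suppository) = 666.9 + 255.285 = 922.185 ng/mL·h
F = (AUC_ev/D_ev)/(AUC_iv/D_iv) = (922.185/80)/(2300/20) = 11.5273/115 = 0.1002

F = 0.100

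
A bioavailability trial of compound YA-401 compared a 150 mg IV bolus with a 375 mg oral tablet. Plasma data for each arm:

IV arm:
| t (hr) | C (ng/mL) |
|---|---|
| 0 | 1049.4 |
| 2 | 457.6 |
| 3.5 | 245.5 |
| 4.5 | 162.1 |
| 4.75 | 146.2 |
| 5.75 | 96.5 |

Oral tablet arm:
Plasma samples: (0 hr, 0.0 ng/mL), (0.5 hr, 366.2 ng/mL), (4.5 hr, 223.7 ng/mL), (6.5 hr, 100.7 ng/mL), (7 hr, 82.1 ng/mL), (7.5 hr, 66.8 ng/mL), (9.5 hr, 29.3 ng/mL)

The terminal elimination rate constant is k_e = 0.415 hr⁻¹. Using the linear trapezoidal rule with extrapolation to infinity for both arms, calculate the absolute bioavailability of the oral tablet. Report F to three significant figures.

F = 0.281

Trapezoidal AUC_0→5.75 (IV):
  [0→2]: (1049.4+457.6)/2 × 2 = 1507.0
  [2→3.5]: (457.6+245.5)/2 × 1.5 = 527.325
  [3.5→4.5]: (245.5+162.1)/2 × 1 = 203.8
  [4.5→4.75]: (162.1+146.2)/2 × 0.25 = 38.5375
  [4.75→5.75]: (146.2+96.5)/2 × 1 = 121.35
  Sum = 2398.0125 ng/mL·hr
IV tail: 96.5/0.415 = 232.530; AUC_iv,0→∞ = 2398.0125 + 232.530 = 2630.5425 ng/mL·hr
Trapezoidal AUC_0→9.5 (oral tablet):
  [0→0.5]: (0.0+366.2)/2 × 0.5 = 91.55
  [0.5→4.5]: (366.2+223.7)/2 × 4 = 1179.8
  [4.5→6.5]: (223.7+100.7)/2 × 2 = 324.4
  [6.5→7]: (100.7+82.1)/2 × 0.5 = 45.7
  [7→7.5]: (82.1+66.8)/2 × 0.5 = 37.225
  [7.5→9.5]: (66.8+29.3)/2 × 2 = 96.1
  Sum = 1774.775 ng/mL·hr
oral tablet tail: 29.3/0.415 = 70.602; AUC_ev,0→∞ = 1774.775 + 70.602 = 1845.377 ng/mL·hr
F = (AUC_ev/D_ev)/(AUC_iv/D_iv) = (1845.377/375)/(2630.5425/150) = 4.92101/17.53695 = 0.2806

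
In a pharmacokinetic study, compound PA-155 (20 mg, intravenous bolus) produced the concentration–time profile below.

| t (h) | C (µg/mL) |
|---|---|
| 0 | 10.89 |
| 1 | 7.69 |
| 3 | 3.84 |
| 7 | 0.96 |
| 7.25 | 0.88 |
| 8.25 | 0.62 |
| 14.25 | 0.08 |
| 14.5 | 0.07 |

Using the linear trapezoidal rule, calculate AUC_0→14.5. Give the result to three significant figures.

AUC = 33.5 µg/mL·h

Trapezoidal AUC_0→14.5:
  [0→1]: (10.89+7.69)/2 × 1 = 9.29
  [1→3]: (7.69+3.84)/2 × 2 = 11.53
  [3→7]: (3.84+0.96)/2 × 4 = 9.6
  [7→7.25]: (0.96+0.88)/2 × 0.25 = 0.23
  [7.25→8.25]: (0.88+0.62)/2 × 1 = 0.75
  [8.25→14.25]: (0.62+0.08)/2 × 6 = 2.1
  [14.25→14.5]: (0.08+0.07)/2 × 0.25 = 0.01875
  Sum = 33.51875 µg/mL·h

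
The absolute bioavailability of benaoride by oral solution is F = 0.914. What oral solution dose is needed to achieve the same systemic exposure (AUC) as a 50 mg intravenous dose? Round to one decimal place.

For equal systemic exposure: F × D_ev = D_iv
D_ev = D_iv / F = 50 / 0.914 = 54.7046 mg

D_oral = 54.7 mg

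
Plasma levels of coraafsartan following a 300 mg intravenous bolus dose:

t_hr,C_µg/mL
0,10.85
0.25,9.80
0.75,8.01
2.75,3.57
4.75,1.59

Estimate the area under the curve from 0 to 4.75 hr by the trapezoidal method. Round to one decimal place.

Trapezoidal AUC_0→4.75:
  [0→0.25]: (10.85+9.80)/2 × 0.25 = 2.58125
  [0.25→0.75]: (9.80+8.01)/2 × 0.5 = 4.4525
  [0.75→2.75]: (8.01+3.57)/2 × 2 = 11.58
  [2.75→4.75]: (3.57+1.59)/2 × 2 = 5.16
  Sum = 23.77375 µg/mL·hr

AUC = 23.8 µg/mL·hr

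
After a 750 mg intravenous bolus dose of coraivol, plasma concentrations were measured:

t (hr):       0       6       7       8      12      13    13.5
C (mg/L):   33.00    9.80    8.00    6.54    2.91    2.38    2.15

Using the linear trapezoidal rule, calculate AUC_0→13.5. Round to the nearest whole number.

Trapezoidal AUC_0→13.5:
  [0→6]: (33.00+9.80)/2 × 6 = 128.4
  [6→7]: (9.80+8.00)/2 × 1 = 8.9
  [7→8]: (8.00+6.54)/2 × 1 = 7.27
  [8→12]: (6.54+2.91)/2 × 4 = 18.9
  [12→13]: (2.91+2.38)/2 × 1 = 2.645
  [13→13.5]: (2.38+2.15)/2 × 0.5 = 1.1325
  Sum = 167.2475 mg/L·hr

AUC = 167 mg/L·hr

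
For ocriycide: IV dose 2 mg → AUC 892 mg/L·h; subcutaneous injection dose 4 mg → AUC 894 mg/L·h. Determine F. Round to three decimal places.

F = 0.501

F = (AUC_ev / D_ev) / (AUC_iv / D_iv)
  = (894/4) / (892/2)
  = 223.5 / 446 = 0.5011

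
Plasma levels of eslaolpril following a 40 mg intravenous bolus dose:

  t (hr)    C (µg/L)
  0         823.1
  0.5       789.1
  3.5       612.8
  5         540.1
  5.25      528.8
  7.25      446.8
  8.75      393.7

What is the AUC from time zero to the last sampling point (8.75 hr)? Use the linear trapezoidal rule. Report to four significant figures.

Trapezoidal AUC_0→8.75:
  [0→0.5]: (823.1+789.1)/2 × 0.5 = 403.05
  [0.5→3.5]: (789.1+612.8)/2 × 3 = 2102.85
  [3.5→5]: (612.8+540.1)/2 × 1.5 = 864.675
  [5→5.25]: (540.1+528.8)/2 × 0.25 = 133.6125
  [5.25→7.25]: (528.8+446.8)/2 × 2 = 975.6
  [7.25→8.75]: (446.8+393.7)/2 × 1.5 = 630.375
  Sum = 5110.1625 µg/L·hr

AUC = 5110 µg/L·hr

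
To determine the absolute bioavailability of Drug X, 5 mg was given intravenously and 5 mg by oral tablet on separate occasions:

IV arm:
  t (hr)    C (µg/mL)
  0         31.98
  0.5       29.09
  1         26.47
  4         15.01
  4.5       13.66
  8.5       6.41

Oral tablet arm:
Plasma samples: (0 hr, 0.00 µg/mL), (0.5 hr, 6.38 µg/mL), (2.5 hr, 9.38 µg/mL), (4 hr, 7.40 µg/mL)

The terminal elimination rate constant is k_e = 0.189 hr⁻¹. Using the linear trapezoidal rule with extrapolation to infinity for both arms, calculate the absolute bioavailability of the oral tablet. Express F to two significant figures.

F = 0.40

Trapezoidal AUC_0→8.5 (IV):
  [0→0.5]: (31.98+29.09)/2 × 0.5 = 15.2675
  [0.5→1]: (29.09+26.47)/2 × 0.5 = 13.89
  [1→4]: (26.47+15.01)/2 × 3 = 62.22
  [4→4.5]: (15.01+13.66)/2 × 0.5 = 7.1675
  [4.5→8.5]: (13.66+6.41)/2 × 4 = 40.14
  Sum = 138.685 µg/mL·hr
IV tail: 6.41/0.189 = 33.915; AUC_iv,0→∞ = 138.685 + 33.915 = 172.6 µg/mL·hr
Trapezoidal AUC_0→4 (oral tablet):
  [0→0.5]: (0.00+6.38)/2 × 0.5 = 1.595
  [0.5→2.5]: (6.38+9.38)/2 × 2 = 15.76
  [2.5→4]: (9.38+7.40)/2 × 1.5 = 12.585
  Sum = 29.94 µg/mL·hr
oral tablet tail: 7.40/0.189 = 39.153; AUC_ev,0→∞ = 29.94 + 39.153 = 69.093 µg/mL·hr
F = (AUC_ev/D_ev)/(AUC_iv/D_iv) = (69.093/5)/(172.6/5) = 13.8186/34.52 = 0.4003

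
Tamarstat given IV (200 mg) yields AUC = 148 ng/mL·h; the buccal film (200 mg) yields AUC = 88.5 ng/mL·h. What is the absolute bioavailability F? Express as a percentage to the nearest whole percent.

F = 60%

F = (AUC_ev / D_ev) / (AUC_iv / D_iv)
  = (88.5/200) / (148/200)
  = 0.4425 / 0.74 = 0.5980
  = 59.80%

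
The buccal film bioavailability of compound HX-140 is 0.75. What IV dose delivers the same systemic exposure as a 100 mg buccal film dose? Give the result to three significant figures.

D_iv = 75.0 mg

Systemic exposure from an extravascular dose = F × D_ev, so the equivalent IV dose is F × D_ev.
D_iv = F × D_ev = 0.75 × 100 = 75 mg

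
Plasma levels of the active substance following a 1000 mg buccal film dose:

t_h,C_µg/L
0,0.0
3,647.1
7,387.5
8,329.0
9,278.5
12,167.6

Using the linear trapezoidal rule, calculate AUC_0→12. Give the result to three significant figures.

AUC = 4370 µg/L·h

Trapezoidal AUC_0→12:
  [0→3]: (0.0+647.1)/2 × 3 = 970.65
  [3→7]: (647.1+387.5)/2 × 4 = 2069.2
  [7→8]: (387.5+329.0)/2 × 1 = 358.25
  [8→9]: (329.0+278.5)/2 × 1 = 303.75
  [9→12]: (278.5+167.6)/2 × 3 = 669.15
  Sum = 4371.0 µg/L·h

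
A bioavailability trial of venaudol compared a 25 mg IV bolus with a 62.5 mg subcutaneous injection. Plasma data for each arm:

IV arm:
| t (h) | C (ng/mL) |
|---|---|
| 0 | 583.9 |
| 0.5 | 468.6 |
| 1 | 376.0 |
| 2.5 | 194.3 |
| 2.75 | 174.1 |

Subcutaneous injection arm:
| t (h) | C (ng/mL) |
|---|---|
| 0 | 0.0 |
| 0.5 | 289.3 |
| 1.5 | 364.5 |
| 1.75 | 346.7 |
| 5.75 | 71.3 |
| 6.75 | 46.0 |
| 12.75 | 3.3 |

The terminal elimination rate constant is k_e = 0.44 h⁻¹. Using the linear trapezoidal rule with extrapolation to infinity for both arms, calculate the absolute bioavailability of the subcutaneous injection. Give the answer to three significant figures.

Trapezoidal AUC_0→2.75 (IV):
  [0→0.5]: (583.9+468.6)/2 × 0.5 = 263.125
  [0.5→1]: (468.6+376.0)/2 × 0.5 = 211.15
  [1→2.5]: (376.0+194.3)/2 × 1.5 = 427.725
  [2.5→2.75]: (194.3+174.1)/2 × 0.25 = 46.05
  Sum = 948.05 ng/mL·h
IV tail: 174.1/0.44 = 395.682; AUC_iv,0→∞ = 948.05 + 395.682 = 1343.732 ng/mL·h
Trapezoidal AUC_0→12.75 (subcutaneous injection):
  [0→0.5]: (0.0+289.3)/2 × 0.5 = 72.325
  [0.5→1.5]: (289.3+364.5)/2 × 1 = 326.9
  [1.5→1.75]: (364.5+346.7)/2 × 0.25 = 88.9
  [1.75→5.75]: (346.7+71.3)/2 × 4 = 836.0
  [5.75→6.75]: (71.3+46.0)/2 × 1 = 58.65
  [6.75→12.75]: (46.0+3.3)/2 × 6 = 147.9
  Sum = 1530.675 ng/mL·h
subcutaneous injection tail: 3.3/0.44 = 7.500; AUC_ev,0→∞ = 1530.675 + 7.500 = 1538.175 ng/mL·h
F = (AUC_ev/D_ev)/(AUC_iv/D_iv) = (1538.175/62.5)/(1343.732/25) = 24.6108/53.74928 = 0.4579

F = 0.458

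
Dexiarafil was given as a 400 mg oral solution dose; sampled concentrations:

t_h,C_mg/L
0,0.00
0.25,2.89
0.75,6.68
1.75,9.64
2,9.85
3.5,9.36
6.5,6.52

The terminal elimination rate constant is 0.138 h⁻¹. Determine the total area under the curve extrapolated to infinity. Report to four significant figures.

Trapezoidal AUC_0→6.5:
  [0→0.25]: (0.00+2.89)/2 × 0.25 = 0.36125
  [0.25→0.75]: (2.89+6.68)/2 × 0.5 = 2.3925
  [0.75→1.75]: (6.68+9.64)/2 × 1 = 8.16
  [1.75→2]: (9.64+9.85)/2 × 0.25 = 2.43625
  [2→3.5]: (9.85+9.36)/2 × 1.5 = 14.4075
  [3.5→6.5]: (9.36+6.52)/2 × 3 = 23.82
  Sum = 51.5775 mg/L·h
Extrapolated tail: C_last / k_e = 6.52 / 0.138 = 47.246
AUC_0→∞ = 51.5775 + 47.246 = 98.8235 mg/L·h

AUC = 98.82 mg/L·h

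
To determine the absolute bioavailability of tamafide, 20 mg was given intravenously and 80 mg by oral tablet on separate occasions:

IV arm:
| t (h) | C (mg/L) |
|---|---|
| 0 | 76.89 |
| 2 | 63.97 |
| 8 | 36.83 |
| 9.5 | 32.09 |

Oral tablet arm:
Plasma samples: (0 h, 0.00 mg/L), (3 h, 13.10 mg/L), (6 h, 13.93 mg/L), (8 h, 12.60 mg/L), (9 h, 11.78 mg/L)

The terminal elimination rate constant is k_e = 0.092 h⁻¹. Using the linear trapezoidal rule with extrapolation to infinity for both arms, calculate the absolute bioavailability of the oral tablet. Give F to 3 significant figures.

F = 0.0672

Trapezoidal AUC_0→9.5 (IV):
  [0→2]: (76.89+63.97)/2 × 2 = 140.86
  [2→8]: (63.97+36.83)/2 × 6 = 302.4
  [8→9.5]: (36.83+32.09)/2 × 1.5 = 51.69
  Sum = 494.95 mg/L·h
IV tail: 32.09/0.092 = 348.804; AUC_iv,0→∞ = 494.95 + 348.804 = 843.754 mg/L·h
Trapezoidal AUC_0→9 (oral tablet):
  [0→3]: (0.00+13.10)/2 × 3 = 19.65
  [3→6]: (13.10+13.93)/2 × 3 = 40.545
  [6→8]: (13.93+12.60)/2 × 2 = 26.53
  [8→9]: (12.60+11.78)/2 × 1 = 12.19
  Sum = 98.915 mg/L·h
oral tablet tail: 11.78/0.092 = 128.043; AUC_ev,0→∞ = 98.915 + 128.043 = 226.958 mg/L·h
F = (AUC_ev/D_ev)/(AUC_iv/D_iv) = (226.958/80)/(843.754/20) = 2.836975/42.1877 = 0.0672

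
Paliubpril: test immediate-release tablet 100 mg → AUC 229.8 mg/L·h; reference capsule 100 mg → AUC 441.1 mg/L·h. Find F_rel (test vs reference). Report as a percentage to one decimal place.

F_rel = (AUC_test/D_test) / (AUC_ref/D_ref)
      = (229.8/100) / (441.1/100)
      = 2.298 / 4.411 = 0.5210 = 52.10%

F_rel = 52.1%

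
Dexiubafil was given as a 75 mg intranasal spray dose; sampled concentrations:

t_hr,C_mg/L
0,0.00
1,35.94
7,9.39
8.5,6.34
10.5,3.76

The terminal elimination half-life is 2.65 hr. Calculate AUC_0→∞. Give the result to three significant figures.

Trapezoidal AUC_0→10.5:
  [0→1]: (0.00+35.94)/2 × 1 = 17.97
  [1→7]: (35.94+9.39)/2 × 6 = 135.99
  [7→8.5]: (9.39+6.34)/2 × 1.5 = 11.7975
  [8.5→10.5]: (6.34+3.76)/2 × 2 = 10.1
  Sum = 175.8575 mg/L·hr
k_e = ln2 / t½ = 0.693147 / 2.65 = 0.2616 hr^-1
Extrapolated tail: C_last / k_e = 3.76 / 0.2616 = 14.373
AUC_0→∞ = 175.8575 + 14.373 = 190.2305 mg/L·hr

AUC = 190 mg/L·hr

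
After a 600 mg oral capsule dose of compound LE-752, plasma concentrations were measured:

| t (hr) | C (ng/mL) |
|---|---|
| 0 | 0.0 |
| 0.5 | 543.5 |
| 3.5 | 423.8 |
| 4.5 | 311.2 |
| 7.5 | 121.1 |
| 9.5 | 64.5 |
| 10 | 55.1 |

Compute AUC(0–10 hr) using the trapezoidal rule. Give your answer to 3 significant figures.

Trapezoidal AUC_0→10:
  [0→0.5]: (0.0+543.5)/2 × 0.5 = 135.875
  [0.5→3.5]: (543.5+423.8)/2 × 3 = 1450.95
  [3.5→4.5]: (423.8+311.2)/2 × 1 = 367.5
  [4.5→7.5]: (311.2+121.1)/2 × 3 = 648.45
  [7.5→9.5]: (121.1+64.5)/2 × 2 = 185.6
  [9.5→10]: (64.5+55.1)/2 × 0.5 = 29.9
  Sum = 2818.275 ng/mL·hr

AUC = 2820 ng/mL·hr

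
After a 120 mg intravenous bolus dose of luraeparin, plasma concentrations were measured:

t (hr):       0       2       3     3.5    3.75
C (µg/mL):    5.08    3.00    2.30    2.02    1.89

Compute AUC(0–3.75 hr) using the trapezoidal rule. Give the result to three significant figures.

AUC = 12.3 µg/mL·hr

Trapezoidal AUC_0→3.75:
  [0→2]: (5.08+3.00)/2 × 2 = 8.08
  [2→3]: (3.00+2.30)/2 × 1 = 2.65
  [3→3.5]: (2.30+2.02)/2 × 0.5 = 1.08
  [3.5→3.75]: (2.02+1.89)/2 × 0.25 = 0.48875
  Sum = 12.29875 µg/mL·hr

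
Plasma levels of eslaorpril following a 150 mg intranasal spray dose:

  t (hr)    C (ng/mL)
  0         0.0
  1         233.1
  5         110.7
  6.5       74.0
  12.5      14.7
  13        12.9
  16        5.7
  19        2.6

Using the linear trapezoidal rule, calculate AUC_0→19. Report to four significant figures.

AUC = 1256 ng/mL·hr

Trapezoidal AUC_0→19:
  [0→1]: (0.0+233.1)/2 × 1 = 116.55
  [1→5]: (233.1+110.7)/2 × 4 = 687.6
  [5→6.5]: (110.7+74.0)/2 × 1.5 = 138.525
  [6.5→12.5]: (74.0+14.7)/2 × 6 = 266.1
  [12.5→13]: (14.7+12.9)/2 × 0.5 = 6.9
  [13→16]: (12.9+5.7)/2 × 3 = 27.9
  [16→19]: (5.7+2.6)/2 × 3 = 12.45
  Sum = 1256.025 ng/mL·hr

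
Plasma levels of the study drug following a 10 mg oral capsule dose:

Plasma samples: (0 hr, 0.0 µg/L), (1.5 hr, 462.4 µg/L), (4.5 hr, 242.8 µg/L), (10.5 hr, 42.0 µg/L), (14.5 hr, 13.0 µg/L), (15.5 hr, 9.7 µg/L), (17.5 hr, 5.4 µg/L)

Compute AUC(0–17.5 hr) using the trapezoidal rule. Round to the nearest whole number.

AUC = 2395 µg/L·hr

Trapezoidal AUC_0→17.5:
  [0→1.5]: (0.0+462.4)/2 × 1.5 = 346.8
  [1.5→4.5]: (462.4+242.8)/2 × 3 = 1057.8
  [4.5→10.5]: (242.8+42.0)/2 × 6 = 854.4
  [10.5→14.5]: (42.0+13.0)/2 × 4 = 110.0
  [14.5→15.5]: (13.0+9.7)/2 × 1 = 11.35
  [15.5→17.5]: (9.7+5.4)/2 × 2 = 15.1
  Sum = 2395.45 µg/L·hr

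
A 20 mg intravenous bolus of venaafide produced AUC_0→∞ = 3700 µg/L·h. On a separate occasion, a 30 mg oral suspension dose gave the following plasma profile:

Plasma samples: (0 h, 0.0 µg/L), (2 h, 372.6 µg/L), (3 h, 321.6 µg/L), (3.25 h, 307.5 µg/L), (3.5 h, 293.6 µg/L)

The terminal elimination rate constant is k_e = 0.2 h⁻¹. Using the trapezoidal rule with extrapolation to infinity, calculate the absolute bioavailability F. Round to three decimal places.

F = 0.422

Trapezoidal AUC_0→3.5 (oral suspension):
  [0→2]: (0.0+372.6)/2 × 2 = 372.6
  [2→3]: (372.6+321.6)/2 × 1 = 347.1
  [3→3.25]: (321.6+307.5)/2 × 0.25 = 78.6375
  [3.25→3.5]: (307.5+293.6)/2 × 0.25 = 75.1375
  Sum = 873.475 µg/L·h
Tail: C_last/k_e = 293.6/0.2 = 1468.000
AUC_0→∞ (oral suspension) = 873.475 + 1468.000 = 2341.475 µg/L·h
F = (AUC_ev/D_ev)/(AUC_iv/D_iv) = (2341.475/30)/(3700/20) = 78.0492/185 = 0.4219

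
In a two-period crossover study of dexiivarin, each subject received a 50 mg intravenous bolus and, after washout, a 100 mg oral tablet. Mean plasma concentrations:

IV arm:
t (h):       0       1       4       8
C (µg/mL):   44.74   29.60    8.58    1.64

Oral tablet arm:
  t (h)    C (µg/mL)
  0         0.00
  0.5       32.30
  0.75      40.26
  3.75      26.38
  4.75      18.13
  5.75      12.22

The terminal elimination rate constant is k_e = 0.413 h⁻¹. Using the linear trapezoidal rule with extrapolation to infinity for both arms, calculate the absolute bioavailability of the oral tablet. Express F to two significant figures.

Trapezoidal AUC_0→8 (IV):
  [0→1]: (44.74+29.60)/2 × 1 = 37.17
  [1→4]: (29.60+8.58)/2 × 3 = 57.27
  [4→8]: (8.58+1.64)/2 × 4 = 20.44
  Sum = 114.88 µg/mL·h
IV tail: 1.64/0.413 = 3.971; AUC_iv,0→∞ = 114.88 + 3.971 = 118.851 µg/mL·h
Trapezoidal AUC_0→5.75 (oral tablet):
  [0→0.5]: (0.00+32.30)/2 × 0.5 = 8.075
  [0.5→0.75]: (32.30+40.26)/2 × 0.25 = 9.07
  [0.75→3.75]: (40.26+26.38)/2 × 3 = 99.96
  [3.75→4.75]: (26.38+18.13)/2 × 1 = 22.255
  [4.75→5.75]: (18.13+12.22)/2 × 1 = 15.175
  Sum = 154.535 µg/mL·h
oral tablet tail: 12.22/0.413 = 29.588; AUC_ev,0→∞ = 154.535 + 29.588 = 184.123 µg/mL·h
F = (AUC_ev/D_ev)/(AUC_iv/D_iv) = (184.123/100)/(118.851/50) = 1.84123/2.37702 = 0.7746

F = 0.77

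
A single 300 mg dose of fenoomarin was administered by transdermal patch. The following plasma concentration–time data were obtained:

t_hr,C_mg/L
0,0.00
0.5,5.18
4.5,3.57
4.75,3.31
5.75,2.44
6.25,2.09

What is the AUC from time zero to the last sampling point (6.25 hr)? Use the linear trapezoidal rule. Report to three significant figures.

Trapezoidal AUC_0→6.25:
  [0→0.5]: (0.00+5.18)/2 × 0.5 = 1.295
  [0.5→4.5]: (5.18+3.57)/2 × 4 = 17.5
  [4.5→4.75]: (3.57+3.31)/2 × 0.25 = 0.86
  [4.75→5.75]: (3.31+2.44)/2 × 1 = 2.875
  [5.75→6.25]: (2.44+2.09)/2 × 0.5 = 1.1325
  Sum = 23.6625 mg/L·hr

AUC = 23.7 mg/L·hr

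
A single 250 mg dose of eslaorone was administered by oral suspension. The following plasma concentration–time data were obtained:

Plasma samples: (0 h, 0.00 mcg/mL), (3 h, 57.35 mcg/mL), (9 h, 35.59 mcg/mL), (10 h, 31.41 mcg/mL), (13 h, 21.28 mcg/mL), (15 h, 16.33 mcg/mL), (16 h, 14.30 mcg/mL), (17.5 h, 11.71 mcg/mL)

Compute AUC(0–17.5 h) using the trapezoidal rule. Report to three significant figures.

AUC = 550 mcg/mL·h

Trapezoidal AUC_0→17.5:
  [0→3]: (0.00+57.35)/2 × 3 = 86.025
  [3→9]: (57.35+35.59)/2 × 6 = 278.82
  [9→10]: (35.59+31.41)/2 × 1 = 33.5
  [10→13]: (31.41+21.28)/2 × 3 = 79.035
  [13→15]: (21.28+16.33)/2 × 2 = 37.61
  [15→16]: (16.33+14.30)/2 × 1 = 15.315
  [16→17.5]: (14.30+11.71)/2 × 1.5 = 19.5075
  Sum = 549.8125 mcg/mL·h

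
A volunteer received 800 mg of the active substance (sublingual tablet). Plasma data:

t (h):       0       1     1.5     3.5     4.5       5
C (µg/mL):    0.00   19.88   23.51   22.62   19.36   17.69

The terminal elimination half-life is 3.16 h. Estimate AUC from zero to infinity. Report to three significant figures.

Trapezoidal AUC_0→5:
  [0→1]: (0.00+19.88)/2 × 1 = 9.94
  [1→1.5]: (19.88+23.51)/2 × 0.5 = 10.8475
  [1.5→3.5]: (23.51+22.62)/2 × 2 = 46.13
  [3.5→4.5]: (22.62+19.36)/2 × 1 = 20.99
  [4.5→5]: (19.36+17.69)/2 × 0.5 = 9.2625
  Sum = 97.17 µg/mL·h
k_e = ln2 / t½ = 0.693147 / 3.16 = 0.2194 h^-1
Extrapolated tail: C_last / k_e = 17.69 / 0.2194 = 80.629
AUC_0→∞ = 97.17 + 80.629 = 177.799 µg/mL·h

AUC = 178 µg/mL·h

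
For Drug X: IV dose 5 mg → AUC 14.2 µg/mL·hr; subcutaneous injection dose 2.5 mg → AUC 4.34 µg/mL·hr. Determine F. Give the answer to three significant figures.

F = 0.611

F = (AUC_ev / D_ev) / (AUC_iv / D_iv)
  = (4.34/2.5) / (14.2/5)
  = 1.736 / 2.84 = 0.6113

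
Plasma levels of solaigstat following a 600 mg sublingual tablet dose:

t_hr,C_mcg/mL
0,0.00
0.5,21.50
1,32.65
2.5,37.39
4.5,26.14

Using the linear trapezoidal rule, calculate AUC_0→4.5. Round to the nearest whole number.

Trapezoidal AUC_0→4.5:
  [0→0.5]: (0.00+21.50)/2 × 0.5 = 5.375
  [0.5→1]: (21.50+32.65)/2 × 0.5 = 13.5375
  [1→2.5]: (32.65+37.39)/2 × 1.5 = 52.53
  [2.5→4.5]: (37.39+26.14)/2 × 2 = 63.53
  Sum = 134.9725 mcg/mL·hr

AUC = 135 mcg/mL·hr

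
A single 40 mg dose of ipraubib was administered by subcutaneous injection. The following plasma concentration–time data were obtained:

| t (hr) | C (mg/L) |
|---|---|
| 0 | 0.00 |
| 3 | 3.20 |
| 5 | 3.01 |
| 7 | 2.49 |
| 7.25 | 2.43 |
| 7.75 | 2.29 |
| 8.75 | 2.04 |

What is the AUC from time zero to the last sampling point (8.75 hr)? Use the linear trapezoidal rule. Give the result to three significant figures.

Trapezoidal AUC_0→8.75:
  [0→3]: (0.00+3.20)/2 × 3 = 4.8
  [3→5]: (3.20+3.01)/2 × 2 = 6.21
  [5→7]: (3.01+2.49)/2 × 2 = 5.5
  [7→7.25]: (2.49+2.43)/2 × 0.25 = 0.615
  [7.25→7.75]: (2.43+2.29)/2 × 0.5 = 1.18
  [7.75→8.75]: (2.29+2.04)/2 × 1 = 2.165
  Sum = 20.47 mg/L·hr

AUC = 20.5 mg/L·hr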